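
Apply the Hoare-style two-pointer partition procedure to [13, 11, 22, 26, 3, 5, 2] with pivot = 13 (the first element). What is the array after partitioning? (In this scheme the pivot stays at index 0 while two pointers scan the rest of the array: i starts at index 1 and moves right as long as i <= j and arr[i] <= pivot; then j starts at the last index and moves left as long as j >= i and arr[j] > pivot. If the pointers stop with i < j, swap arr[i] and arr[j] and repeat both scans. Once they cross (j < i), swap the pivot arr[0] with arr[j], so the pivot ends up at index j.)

Hoare-style two-pointer partition with pivot = 13:

Initial array: [13, 11, 22, 26, 3, 5, 2]

Pointers start at i = 1, j = 6.
i stops at index 2 (arr[2]=22 > 13), j stops at index 6 (arr[6]=2 <= 13): swap arr[2] and arr[6], array becomes [13, 11, 2, 26, 3, 5, 22]
i stops at index 3 (arr[3]=26 > 13), j stops at index 5 (arr[5]=5 <= 13): swap arr[3] and arr[5], array becomes [13, 11, 2, 5, 3, 26, 22]
i ends at 5, j ends at 4: the pointers have crossed (j < i), so scanning stops.

Swap pivot arr[0] with arr[4] to place pivot at position 4: [3, 11, 2, 5, 13, 26, 22]
Pivot position: 4

After partitioning with pivot 13, the array becomes [3, 11, 2, 5, 13, 26, 22]. The pivot is placed at index 4. All elements to the left of the pivot are <= 13, and all elements to the right are > 13.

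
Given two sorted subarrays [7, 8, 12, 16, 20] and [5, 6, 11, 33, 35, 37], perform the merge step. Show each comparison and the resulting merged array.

Merging process:

Compare 7 vs 5: take 5 from right. Merged: [5]
Compare 7 vs 6: take 6 from right. Merged: [5, 6]
Compare 7 vs 11: take 7 from left. Merged: [5, 6, 7]
Compare 8 vs 11: take 8 from left. Merged: [5, 6, 7, 8]
Compare 12 vs 11: take 11 from right. Merged: [5, 6, 7, 8, 11]
Compare 12 vs 33: take 12 from left. Merged: [5, 6, 7, 8, 11, 12]
Compare 16 vs 33: take 16 from left. Merged: [5, 6, 7, 8, 11, 12, 16]
Compare 20 vs 33: take 20 from left. Merged: [5, 6, 7, 8, 11, 12, 16, 20]
Append remaining from right: [33, 35, 37]. Merged: [5, 6, 7, 8, 11, 12, 16, 20, 33, 35, 37]

Final merged array: [5, 6, 7, 8, 11, 12, 16, 20, 33, 35, 37]
Total comparisons: 8

The merged array is [5, 6, 7, 8, 11, 12, 16, 20, 33, 35, 37], requiring 8 comparisons. The merge step runs in O(n) time where n is the total number of elements.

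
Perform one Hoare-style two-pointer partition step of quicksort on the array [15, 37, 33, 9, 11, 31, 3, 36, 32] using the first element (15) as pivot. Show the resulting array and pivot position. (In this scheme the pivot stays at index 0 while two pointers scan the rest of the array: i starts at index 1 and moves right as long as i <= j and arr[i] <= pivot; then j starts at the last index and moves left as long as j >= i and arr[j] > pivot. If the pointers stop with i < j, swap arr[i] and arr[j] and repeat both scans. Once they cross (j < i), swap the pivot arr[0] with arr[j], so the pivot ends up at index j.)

Hoare-style two-pointer partition with pivot = 15:

Initial array: [15, 37, 33, 9, 11, 31, 3, 36, 32]

Pointers start at i = 1, j = 8.
i stops at index 1 (arr[1]=37 > 15), j stops at index 6 (arr[6]=3 <= 15): swap arr[1] and arr[6], array becomes [15, 3, 33, 9, 11, 31, 37, 36, 32]
i stops at index 2 (arr[2]=33 > 15), j stops at index 4 (arr[4]=11 <= 15): swap arr[2] and arr[4], array becomes [15, 3, 11, 9, 33, 31, 37, 36, 32]
i ends at 4, j ends at 3: the pointers have crossed (j < i), so scanning stops.

Swap pivot arr[0] with arr[3] to place pivot at position 3: [9, 3, 11, 15, 33, 31, 37, 36, 32]
Pivot position: 3

After partitioning with pivot 15, the array becomes [9, 3, 11, 15, 33, 31, 37, 36, 32]. The pivot is placed at index 3. All elements to the left of the pivot are <= 15, and all elements to the right are > 15.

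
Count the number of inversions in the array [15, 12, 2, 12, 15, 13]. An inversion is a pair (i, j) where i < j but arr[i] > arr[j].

Finding inversions in [15, 12, 2, 12, 15, 13]:

(0, 1): arr[0]=15 > arr[1]=12
(0, 2): arr[0]=15 > arr[2]=2
(0, 3): arr[0]=15 > arr[3]=12
(0, 5): arr[0]=15 > arr[5]=13
(1, 2): arr[1]=12 > arr[2]=2
(4, 5): arr[4]=15 > arr[5]=13

Total inversions: 6

The array has 6 inversion(s): (0,1), (0,2), (0,3), (0,5), (1,2), (4,5). Each pair (i,j) satisfies i < j and arr[i] > arr[j].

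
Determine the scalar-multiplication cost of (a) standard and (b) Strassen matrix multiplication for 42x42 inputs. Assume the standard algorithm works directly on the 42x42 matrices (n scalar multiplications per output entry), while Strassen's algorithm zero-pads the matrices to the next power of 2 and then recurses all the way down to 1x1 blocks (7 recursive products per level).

Matrix multiplication for 42x42 matrices:

Strassen's algorithm requires power-of-2 dimensions. Pad 42x42 to 64x64 (next power of 2).

Standard algorithm: 42^3 = 74088 multiplications
Strassen's algorithm: 7^(log2(64)) = 7^6 = 117649 multiplications
Difference: 74088 - 117649 = -43561 (Strassen uses MORE here due to padding overhead — for small or just-over-power-of-2 n, padding can outweigh the per-level savings)

Standard: 74088 multiplications (42^3). Strassen: 117649 multiplications (7^6, after padding to 64x64). Strassen reduces 8 recursive multiplications to 7 at each level.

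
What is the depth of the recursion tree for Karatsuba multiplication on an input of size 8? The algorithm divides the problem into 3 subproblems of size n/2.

For divide and conquer with division factor 2:

Problem sizes at each level:
Level 0: 8
Level 1: 4
Level 2: 2
Level 3: 1

The root is level 0 and the size-1 base case is level 3 (the tree spans levels 0 through 3, i.e. 4 levels counting the root), so the depth is the number of divisions: log_2(8) = 3

The recursion tree depth is log_2(8) = 3. At each level, the problem size is divided by 2, so it takes 3 divisions to reduce to a base case of size 1. The algorithm makes 3 recursive calls at each level.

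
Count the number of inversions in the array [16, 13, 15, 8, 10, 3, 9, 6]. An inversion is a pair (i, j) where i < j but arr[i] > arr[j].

Finding inversions in [16, 13, 15, 8, 10, 3, 9, 6]:

(0, 1): arr[0]=16 > arr[1]=13
(0, 2): arr[0]=16 > arr[2]=15
(0, 3): arr[0]=16 > arr[3]=8
(0, 4): arr[0]=16 > arr[4]=10
(0, 5): arr[0]=16 > arr[5]=3
(0, 6): arr[0]=16 > arr[6]=9
(0, 7): arr[0]=16 > arr[7]=6
(1, 3): arr[1]=13 > arr[3]=8
(1, 4): arr[1]=13 > arr[4]=10
(1, 5): arr[1]=13 > arr[5]=3
(1, 6): arr[1]=13 > arr[6]=9
(1, 7): arr[1]=13 > arr[7]=6
(2, 3): arr[2]=15 > arr[3]=8
(2, 4): arr[2]=15 > arr[4]=10
(2, 5): arr[2]=15 > arr[5]=3
(2, 6): arr[2]=15 > arr[6]=9
(2, 7): arr[2]=15 > arr[7]=6
(3, 5): arr[3]=8 > arr[5]=3
(3, 7): arr[3]=8 > arr[7]=6
(4, 5): arr[4]=10 > arr[5]=3
(4, 6): arr[4]=10 > arr[6]=9
(4, 7): arr[4]=10 > arr[7]=6
(6, 7): arr[6]=9 > arr[7]=6

Total inversions: 23

The array has 23 inversion(s): (0,1), (0,2), (0,3), (0,4), (0,5), (0,6), (0,7), (1,3), (1,4), (1,5), (1,6), (1,7), (2,3), (2,4), (2,5), (2,6), (2,7), (3,5), (3,7), (4,5), (4,6), (4,7), (6,7). Each pair (i,j) satisfies i < j and arr[i] > arr[j].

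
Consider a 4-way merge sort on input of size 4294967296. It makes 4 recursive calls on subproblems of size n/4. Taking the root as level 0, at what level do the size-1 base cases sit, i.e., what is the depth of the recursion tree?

For divide and conquer with division factor 4:

Problem sizes at each level:
Level 0: 4294967296
Level 1: 1073741824
Level 2: 268435456
Level 3: 67108864
Level 4: 16777216
Level 5: 4194304
Level 6: 1048576
Level 7: 262144
Level 8: 65536
Level 9: 16384
Level 10: 4096
Level 11: 1024
Level 12: 256
Level 13: 64
Level 14: 16
Level 15: 4
Level 16: 1

The root is level 0 and the size-1 base case is level 16 (the tree spans levels 0 through 16, i.e. 17 levels counting the root), so the depth is the number of divisions: log_4(4294967296) = 16

The recursion tree depth is log_4(4294967296) = 16. At each level, the problem size is divided by 4, so it takes 16 divisions to reduce to a base case of size 1. The algorithm makes 4 recursive calls at each level.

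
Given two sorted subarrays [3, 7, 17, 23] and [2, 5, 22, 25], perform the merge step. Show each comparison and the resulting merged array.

Merging process:

Compare 3 vs 2: take 2 from right. Merged: [2]
Compare 3 vs 5: take 3 from left. Merged: [2, 3]
Compare 7 vs 5: take 5 from right. Merged: [2, 3, 5]
Compare 7 vs 22: take 7 from left. Merged: [2, 3, 5, 7]
Compare 17 vs 22: take 17 from left. Merged: [2, 3, 5, 7, 17]
Compare 23 vs 22: take 22 from right. Merged: [2, 3, 5, 7, 17, 22]
Compare 23 vs 25: take 23 from left. Merged: [2, 3, 5, 7, 17, 22, 23]
Append remaining from right: [25]. Merged: [2, 3, 5, 7, 17, 22, 23, 25]

Final merged array: [2, 3, 5, 7, 17, 22, 23, 25]
Total comparisons: 7

The merged array is [2, 3, 5, 7, 17, 22, 23, 25], requiring 7 comparisons. The merge step runs in O(n) time where n is the total number of elements.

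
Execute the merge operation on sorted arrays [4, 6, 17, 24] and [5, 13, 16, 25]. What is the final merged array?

Merging process:

Compare 4 vs 5: take 4 from left. Merged: [4]
Compare 6 vs 5: take 5 from right. Merged: [4, 5]
Compare 6 vs 13: take 6 from left. Merged: [4, 5, 6]
Compare 17 vs 13: take 13 from right. Merged: [4, 5, 6, 13]
Compare 17 vs 16: take 16 from right. Merged: [4, 5, 6, 13, 16]
Compare 17 vs 25: take 17 from left. Merged: [4, 5, 6, 13, 16, 17]
Compare 24 vs 25: take 24 from left. Merged: [4, 5, 6, 13, 16, 17, 24]
Append remaining from right: [25]. Merged: [4, 5, 6, 13, 16, 17, 24, 25]

Final merged array: [4, 5, 6, 13, 16, 17, 24, 25]
Total comparisons: 7

The merged array is [4, 5, 6, 13, 16, 17, 24, 25], requiring 7 comparisons. The merge step runs in O(n) time where n is the total number of elements.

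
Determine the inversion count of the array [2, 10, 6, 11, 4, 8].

Finding inversions in [2, 10, 6, 11, 4, 8]:

(1, 2): arr[1]=10 > arr[2]=6
(1, 4): arr[1]=10 > arr[4]=4
(1, 5): arr[1]=10 > arr[5]=8
(2, 4): arr[2]=6 > arr[4]=4
(3, 4): arr[3]=11 > arr[4]=4
(3, 5): arr[3]=11 > arr[5]=8

Total inversions: 6

The array has 6 inversion(s): (1,2), (1,4), (1,5), (2,4), (3,4), (3,5). Each pair (i,j) satisfies i < j and arr[i] > arr[j].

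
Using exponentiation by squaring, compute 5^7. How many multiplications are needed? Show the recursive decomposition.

Computing 5^7 by squaring (build up from 5^1; each line after the first costs one multiplication):

5^1 = 5
5^2 = (5^1)^2 = 5^2 = 25
5^3 = 5 * 5^2 = 5 * 25 = 125
5^6 = (5^3)^2 = 125^2 = 15625
5^7 = 5 * 5^6 = 5 * 15625 = 78125

Result: 78125
Multiplications needed: 4 (4 lines after 5^1)

5^7 = 78125. Using exponentiation by squaring, this requires 4 multiplications. The key idea: if the exponent is even, square the half-power; if odd, multiply by the base once.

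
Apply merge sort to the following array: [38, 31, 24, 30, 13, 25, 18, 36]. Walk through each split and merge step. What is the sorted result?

Merge sort trace:

Split: [38, 31, 24, 30, 13, 25, 18, 36] -> [38, 31, 24, 30] and [13, 25, 18, 36]
  Split: [38, 31, 24, 30] -> [38, 31] and [24, 30]
    Split: [38, 31] -> [38] and [31]
    Merge: [38] + [31] -> [31, 38]
    Split: [24, 30] -> [24] and [30]
    Merge: [24] + [30] -> [24, 30]
  Merge: [31, 38] + [24, 30] -> [24, 30, 31, 38]
  Split: [13, 25, 18, 36] -> [13, 25] and [18, 36]
    Split: [13, 25] -> [13] and [25]
    Merge: [13] + [25] -> [13, 25]
    Split: [18, 36] -> [18] and [36]
    Merge: [18] + [36] -> [18, 36]
  Merge: [13, 25] + [18, 36] -> [13, 18, 25, 36]
Merge: [24, 30, 31, 38] + [13, 18, 25, 36] -> [13, 18, 24, 25, 30, 31, 36, 38]

Final sorted array: [13, 18, 24, 25, 30, 31, 36, 38]

The merge sort proceeds by recursively splitting the array and merging sorted halves.
After all merges, the sorted array is [13, 18, 24, 25, 30, 31, 36, 38].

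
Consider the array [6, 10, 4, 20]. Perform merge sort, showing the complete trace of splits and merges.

Merge sort trace:

Split: [6, 10, 4, 20] -> [6, 10] and [4, 20]
  Split: [6, 10] -> [6] and [10]
  Merge: [6] + [10] -> [6, 10]
  Split: [4, 20] -> [4] and [20]
  Merge: [4] + [20] -> [4, 20]
Merge: [6, 10] + [4, 20] -> [4, 6, 10, 20]

Final sorted array: [4, 6, 10, 20]

The merge sort proceeds by recursively splitting the array and merging sorted halves.
After all merges, the sorted array is [4, 6, 10, 20].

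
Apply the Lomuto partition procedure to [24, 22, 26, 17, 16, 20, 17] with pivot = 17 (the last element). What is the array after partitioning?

Lomuto partition with pivot = 17:

Initial array: [24, 22, 26, 17, 16, 20, 17]

arr[0]=24 > 17: no swap
arr[1]=22 > 17: no swap
arr[2]=26 > 17: no swap
arr[3]=17 <= 17: swap with position 0, array becomes [17, 22, 26, 24, 16, 20, 17]
arr[4]=16 <= 17: swap with position 1, array becomes [17, 16, 26, 24, 22, 20, 17]
arr[5]=20 > 17: no swap

Place pivot at position 2: [17, 16, 17, 24, 22, 20, 26]
Pivot position: 2

After partitioning with pivot 17, the array becomes [17, 16, 17, 24, 22, 20, 26]. The pivot is placed at index 2. All elements to the left of the pivot are <= 17, and all elements to the right are > 17.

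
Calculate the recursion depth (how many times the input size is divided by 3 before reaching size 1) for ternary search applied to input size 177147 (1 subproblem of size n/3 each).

For divide and conquer with division factor 3:

Problem sizes at each level:
Level 0: 177147
Level 1: 59049
Level 2: 19683
Level 3: 6561
Level 4: 2187
Level 5: 729
Level 6: 243
Level 7: 81
Level 8: 27
Level 9: 9
Level 10: 3
Level 11: 1

The root is level 0 and the size-1 base case is level 11 (the tree spans levels 0 through 11, i.e. 12 levels counting the root), so the depth is the number of divisions: log_3(177147) = 11

The recursion tree depth is log_3(177147) = 11. At each level, the problem size is divided by 3, so it takes 11 divisions to reduce to a base case of size 1. The algorithm makes 1 recursive call at each level.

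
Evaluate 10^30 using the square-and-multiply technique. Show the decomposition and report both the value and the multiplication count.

Computing 10^30 by squaring (build up from 10^1; each line after the first costs one multiplication):

10^1 = 10
10^2 = (10^1)^2 = 10^2 = 100
10^3 = 10 * 10^2 = 10 * 100 = 1000
10^6 = (10^3)^2 = 1000^2 = 1000000
10^7 = 10 * 10^6 = 10 * 1000000 = 10000000
10^14 = (10^7)^2 = 10000000^2 = 100000000000000
10^15 = 10 * 10^14 = 10 * 100000000000000 = 1000000000000000
10^30 = (10^15)^2 = 1000000000000000^2 = 1000000000000000000000000000000

Result: 1000000000000000000000000000000
Multiplications needed: 7 (7 lines after 10^1)

10^30 = 1000000000000000000000000000000. Using exponentiation by squaring, this requires 7 multiplications. The key idea: if the exponent is even, square the half-power; if odd, multiply by the base once.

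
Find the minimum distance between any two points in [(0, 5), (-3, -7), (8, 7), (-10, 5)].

Computing all pairwise distances among 4 points:

d((0, 5), (-3, -7)) = 12.3693
d((0, 5), (8, 7)) = 8.2462 <-- minimum
d((0, 5), (-10, 5)) = 10.0
d((-3, -7), (8, 7)) = 17.8045
d((-3, -7), (-10, 5)) = 13.8924
d((8, 7), (-10, 5)) = 18.1108

Closest pair: (0, 5) and (8, 7) with distance 8.2462

The closest pair is (0, 5) and (8, 7) with Euclidean distance 8.2462. For 4 points, brute-force pairwise comparison is shown above. For large n, the divide-and-conquer algorithm (sort by x, recurse on halves, check the dividing strip) achieves O(n log n).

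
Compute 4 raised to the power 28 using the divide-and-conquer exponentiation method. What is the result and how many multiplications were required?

Computing 4^28 by squaring (build up from 4^1; each line after the first costs one multiplication):

4^1 = 4
4^2 = (4^1)^2 = 4^2 = 16
4^3 = 4 * 4^2 = 4 * 16 = 64
4^6 = (4^3)^2 = 64^2 = 4096
4^7 = 4 * 4^6 = 4 * 4096 = 16384
4^14 = (4^7)^2 = 16384^2 = 268435456
4^28 = (4^14)^2 = 268435456^2 = 72057594037927936

Result: 72057594037927936
Multiplications needed: 6 (6 lines after 4^1)

4^28 = 72057594037927936. Using exponentiation by squaring, this requires 6 multiplications. The key idea: if the exponent is even, square the half-power; if odd, multiply by the base once.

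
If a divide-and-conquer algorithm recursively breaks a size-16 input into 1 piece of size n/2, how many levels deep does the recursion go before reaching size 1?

For divide and conquer with division factor 2:

Problem sizes at each level:
Level 0: 16
Level 1: 8
Level 2: 4
Level 3: 2
Level 4: 1

The root is level 0 and the size-1 base case is level 4 (the tree spans levels 0 through 4, i.e. 5 levels counting the root), so the depth is the number of divisions: log_2(16) = 4

The recursion tree depth is log_2(16) = 4. At each level, the problem size is divided by 2, so it takes 4 divisions to reduce to a base case of size 1. The algorithm makes 1 recursive call at each level.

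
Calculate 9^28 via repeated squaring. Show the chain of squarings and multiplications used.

Computing 9^28 by squaring (build up from 9^1; each line after the first costs one multiplication):

9^1 = 9
9^2 = (9^1)^2 = 9^2 = 81
9^3 = 9 * 9^2 = 9 * 81 = 729
9^6 = (9^3)^2 = 729^2 = 531441
9^7 = 9 * 9^6 = 9 * 531441 = 4782969
9^14 = (9^7)^2 = 4782969^2 = 22876792454961
9^28 = (9^14)^2 = 22876792454961^2 = 523347633027360537213511521

Result: 523347633027360537213511521
Multiplications needed: 6 (6 lines after 9^1)

9^28 = 523347633027360537213511521. Using exponentiation by squaring, this requires 6 multiplications. The key idea: if the exponent is even, square the half-power; if odd, multiply by the base once.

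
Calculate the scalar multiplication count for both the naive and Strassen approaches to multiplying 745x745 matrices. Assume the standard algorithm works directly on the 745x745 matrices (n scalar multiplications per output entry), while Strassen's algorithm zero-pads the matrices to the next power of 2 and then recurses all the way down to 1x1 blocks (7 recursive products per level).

Matrix multiplication for 745x745 matrices:

Strassen's algorithm requires power-of-2 dimensions. Pad 745x745 to 1024x1024 (next power of 2).

Standard algorithm: 745^3 = 413493625 multiplications
Strassen's algorithm: 7^(log2(1024)) = 7^10 = 282475249 multiplications
Savings: 413493625 - 282475249 = 131018376 multiplications

Standard: 413493625 multiplications (745^3). Strassen: 282475249 multiplications (7^10, after padding to 1024x1024). Strassen reduces 8 recursive multiplications to 7 at each level.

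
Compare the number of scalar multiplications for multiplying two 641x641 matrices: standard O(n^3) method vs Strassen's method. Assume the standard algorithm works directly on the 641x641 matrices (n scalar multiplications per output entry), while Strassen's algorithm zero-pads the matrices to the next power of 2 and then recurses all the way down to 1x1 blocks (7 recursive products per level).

Matrix multiplication for 641x641 matrices:

Strassen's algorithm requires power-of-2 dimensions. Pad 641x641 to 1024x1024 (next power of 2).

Standard algorithm: 641^3 = 263374721 multiplications
Strassen's algorithm: 7^(log2(1024)) = 7^10 = 282475249 multiplications
Difference: 263374721 - 282475249 = -19100528 (Strassen uses MORE here due to padding overhead — for small or just-over-power-of-2 n, padding can outweigh the per-level savings)

Standard: 263374721 multiplications (641^3). Strassen: 282475249 multiplications (7^10, after padding to 1024x1024). Strassen reduces 8 recursive multiplications to 7 at each level.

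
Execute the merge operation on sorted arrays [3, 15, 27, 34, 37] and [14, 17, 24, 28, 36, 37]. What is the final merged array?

Merging process:

Compare 3 vs 14: take 3 from left. Merged: [3]
Compare 15 vs 14: take 14 from right. Merged: [3, 14]
Compare 15 vs 17: take 15 from left. Merged: [3, 14, 15]
Compare 27 vs 17: take 17 from right. Merged: [3, 14, 15, 17]
Compare 27 vs 24: take 24 from right. Merged: [3, 14, 15, 17, 24]
Compare 27 vs 28: take 27 from left. Merged: [3, 14, 15, 17, 24, 27]
Compare 34 vs 28: take 28 from right. Merged: [3, 14, 15, 17, 24, 27, 28]
Compare 34 vs 36: take 34 from left. Merged: [3, 14, 15, 17, 24, 27, 28, 34]
Compare 37 vs 36: take 36 from right. Merged: [3, 14, 15, 17, 24, 27, 28, 34, 36]
Compare 37 vs 37: take 37 from left. Merged: [3, 14, 15, 17, 24, 27, 28, 34, 36, 37]
Append remaining from right: [37]. Merged: [3, 14, 15, 17, 24, 27, 28, 34, 36, 37, 37]

Final merged array: [3, 14, 15, 17, 24, 27, 28, 34, 36, 37, 37]
Total comparisons: 10

The merged array is [3, 14, 15, 17, 24, 27, 28, 34, 36, 37, 37], requiring 10 comparisons. The merge step runs in O(n) time where n is the total number of elements.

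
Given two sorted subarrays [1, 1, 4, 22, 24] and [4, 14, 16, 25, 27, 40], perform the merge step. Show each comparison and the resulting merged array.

Merging process:

Compare 1 vs 4: take 1 from left. Merged: [1]
Compare 1 vs 4: take 1 from left. Merged: [1, 1]
Compare 4 vs 4: take 4 from left. Merged: [1, 1, 4]
Compare 22 vs 4: take 4 from right. Merged: [1, 1, 4, 4]
Compare 22 vs 14: take 14 from right. Merged: [1, 1, 4, 4, 14]
Compare 22 vs 16: take 16 from right. Merged: [1, 1, 4, 4, 14, 16]
Compare 22 vs 25: take 22 from left. Merged: [1, 1, 4, 4, 14, 16, 22]
Compare 24 vs 25: take 24 from left. Merged: [1, 1, 4, 4, 14, 16, 22, 24]
Append remaining from right: [25, 27, 40]. Merged: [1, 1, 4, 4, 14, 16, 22, 24, 25, 27, 40]

Final merged array: [1, 1, 4, 4, 14, 16, 22, 24, 25, 27, 40]
Total comparisons: 8

The merged array is [1, 1, 4, 4, 14, 16, 22, 24, 25, 27, 40], requiring 8 comparisons. The merge step runs in O(n) time where n is the total number of elements.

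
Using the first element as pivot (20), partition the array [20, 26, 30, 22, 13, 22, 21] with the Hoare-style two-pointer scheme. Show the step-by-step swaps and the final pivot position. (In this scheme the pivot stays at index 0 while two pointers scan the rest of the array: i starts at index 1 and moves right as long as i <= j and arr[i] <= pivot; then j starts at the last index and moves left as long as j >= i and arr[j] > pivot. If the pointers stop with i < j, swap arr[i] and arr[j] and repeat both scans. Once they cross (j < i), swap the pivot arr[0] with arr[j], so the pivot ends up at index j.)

Hoare-style two-pointer partition with pivot = 20:

Initial array: [20, 26, 30, 22, 13, 22, 21]

Pointers start at i = 1, j = 6.
i stops at index 1 (arr[1]=26 > 20), j stops at index 4 (arr[4]=13 <= 20): swap arr[1] and arr[4], array becomes [20, 13, 30, 22, 26, 22, 21]
i ends at 2, j ends at 1: the pointers have crossed (j < i), so scanning stops.

Swap pivot arr[0] with arr[1] to place pivot at position 1: [13, 20, 30, 22, 26, 22, 21]
Pivot position: 1

After partitioning with pivot 20, the array becomes [13, 20, 30, 22, 26, 22, 21]. The pivot is placed at index 1. All elements to the left of the pivot are <= 20, and all elements to the right are > 20.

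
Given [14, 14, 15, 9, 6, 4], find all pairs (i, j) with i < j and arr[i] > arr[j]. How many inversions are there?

Finding inversions in [14, 14, 15, 9, 6, 4]:

(0, 3): arr[0]=14 > arr[3]=9
(0, 4): arr[0]=14 > arr[4]=6
(0, 5): arr[0]=14 > arr[5]=4
(1, 3): arr[1]=14 > arr[3]=9
(1, 4): arr[1]=14 > arr[4]=6
(1, 5): arr[1]=14 > arr[5]=4
(2, 3): arr[2]=15 > arr[3]=9
(2, 4): arr[2]=15 > arr[4]=6
(2, 5): arr[2]=15 > arr[5]=4
(3, 4): arr[3]=9 > arr[4]=6
(3, 5): arr[3]=9 > arr[5]=4
(4, 5): arr[4]=6 > arr[5]=4

Total inversions: 12

The array has 12 inversion(s): (0,3), (0,4), (0,5), (1,3), (1,4), (1,5), (2,3), (2,4), (2,5), (3,4), (3,5), (4,5). Each pair (i,j) satisfies i < j and arr[i] > arr[j].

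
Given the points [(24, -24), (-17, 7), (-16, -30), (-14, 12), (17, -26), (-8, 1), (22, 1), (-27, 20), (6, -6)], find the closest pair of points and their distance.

Computing all pairwise distances among 9 points:

d((24, -24), (-17, 7)) = 51.4004
d((24, -24), (-16, -30)) = 40.4475
d((24, -24), (-14, 12)) = 52.345
d((24, -24), (17, -26)) = 7.2801
d((24, -24), (-8, 1)) = 40.6079
d((24, -24), (22, 1)) = 25.0799
d((24, -24), (-27, 20)) = 67.3573
d((24, -24), (6, -6)) = 25.4558
d((-17, 7), (-16, -30)) = 37.0135
d((-17, 7), (-14, 12)) = 5.831 <-- minimum
d((-17, 7), (17, -26)) = 47.3814
d((-17, 7), (-8, 1)) = 10.8167
d((-17, 7), (22, 1)) = 39.4588
d((-17, 7), (-27, 20)) = 16.4012
d((-17, 7), (6, -6)) = 26.4197
d((-16, -30), (-14, 12)) = 42.0476
d((-16, -30), (17, -26)) = 33.2415
d((-16, -30), (-8, 1)) = 32.0156
d((-16, -30), (22, 1)) = 49.0408
d((-16, -30), (-27, 20)) = 51.1957
d((-16, -30), (6, -6)) = 32.5576
d((-14, 12), (17, -26)) = 49.0408
d((-14, 12), (-8, 1)) = 12.53
d((-14, 12), (22, 1)) = 37.6431
d((-14, 12), (-27, 20)) = 15.2643
d((-14, 12), (6, -6)) = 26.9072
d((17, -26), (-8, 1)) = 36.7967
d((17, -26), (22, 1)) = 27.4591
d((17, -26), (-27, 20)) = 63.6553
d((17, -26), (6, -6)) = 22.8254
d((-8, 1), (22, 1)) = 30.0
d((-8, 1), (-27, 20)) = 26.8701
d((-8, 1), (6, -6)) = 15.6525
d((22, 1), (-27, 20)) = 52.5547
d((22, 1), (6, -6)) = 17.4642
d((-27, 20), (6, -6)) = 42.0119

Closest pair: (-17, 7) and (-14, 12) with distance 5.831

The closest pair is (-17, 7) and (-14, 12) with Euclidean distance 5.831. For 9 points, brute-force pairwise comparison is shown above. For large n, the divide-and-conquer algorithm (sort by x, recurse on halves, check the dividing strip) achieves O(n log n).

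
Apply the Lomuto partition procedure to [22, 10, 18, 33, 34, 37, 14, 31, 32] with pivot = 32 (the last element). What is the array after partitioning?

Lomuto partition with pivot = 32:

Initial array: [22, 10, 18, 33, 34, 37, 14, 31, 32]

arr[0]=22 <= 32: swap with position 0, array becomes [22, 10, 18, 33, 34, 37, 14, 31, 32]
arr[1]=10 <= 32: swap with position 1, array becomes [22, 10, 18, 33, 34, 37, 14, 31, 32]
arr[2]=18 <= 32: swap with position 2, array becomes [22, 10, 18, 33, 34, 37, 14, 31, 32]
arr[3]=33 > 32: no swap
arr[4]=34 > 32: no swap
arr[5]=37 > 32: no swap
arr[6]=14 <= 32: swap with position 3, array becomes [22, 10, 18, 14, 34, 37, 33, 31, 32]
arr[7]=31 <= 32: swap with position 4, array becomes [22, 10, 18, 14, 31, 37, 33, 34, 32]

Place pivot at position 5: [22, 10, 18, 14, 31, 32, 33, 34, 37]
Pivot position: 5

After partitioning with pivot 32, the array becomes [22, 10, 18, 14, 31, 32, 33, 34, 37]. The pivot is placed at index 5. All elements to the left of the pivot are <= 32, and all elements to the right are > 32.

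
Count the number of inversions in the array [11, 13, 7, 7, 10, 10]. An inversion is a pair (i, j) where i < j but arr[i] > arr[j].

Finding inversions in [11, 13, 7, 7, 10, 10]:

(0, 2): arr[0]=11 > arr[2]=7
(0, 3): arr[0]=11 > arr[3]=7
(0, 4): arr[0]=11 > arr[4]=10
(0, 5): arr[0]=11 > arr[5]=10
(1, 2): arr[1]=13 > arr[2]=7
(1, 3): arr[1]=13 > arr[3]=7
(1, 4): arr[1]=13 > arr[4]=10
(1, 5): arr[1]=13 > arr[5]=10

Total inversions: 8

The array has 8 inversion(s): (0,2), (0,3), (0,4), (0,5), (1,2), (1,3), (1,4), (1,5). Each pair (i,j) satisfies i < j and arr[i] > arr[j].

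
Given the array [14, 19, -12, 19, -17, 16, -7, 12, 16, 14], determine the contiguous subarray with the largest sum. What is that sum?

Using Kadane's algorithm on [14, 19, -12, 19, -17, 16, -7, 12, 16, 14]:

Scanning through the array:
Position 1 (value 19): max_ending_here = 33, max_so_far = 33
Position 2 (value -12): max_ending_here = 21, max_so_far = 33
Position 3 (value 19): max_ending_here = 40, max_so_far = 40
Position 4 (value -17): max_ending_here = 23, max_so_far = 40
Position 5 (value 16): max_ending_here = 39, max_so_far = 40
Position 6 (value -7): max_ending_here = 32, max_so_far = 40
Position 7 (value 12): max_ending_here = 44, max_so_far = 44
Position 8 (value 16): max_ending_here = 60, max_so_far = 60
Position 9 (value 14): max_ending_here = 74, max_so_far = 74

Maximum subarray: [14, 19, -12, 19, -17, 16, -7, 12, 16, 14]
Maximum sum: 74

The maximum subarray is [14, 19, -12, 19, -17, 16, -7, 12, 16, 14] with sum 74. This subarray runs from index 0 to index 9.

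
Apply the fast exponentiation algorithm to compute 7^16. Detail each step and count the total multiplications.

Computing 7^16 by squaring (build up from 7^1; each line after the first costs one multiplication):

7^1 = 7
7^2 = (7^1)^2 = 7^2 = 49
7^4 = (7^2)^2 = 49^2 = 2401
7^8 = (7^4)^2 = 2401^2 = 5764801
7^16 = (7^8)^2 = 5764801^2 = 33232930569601

Result: 33232930569601
Multiplications needed: 4 (4 lines after 7^1)

7^16 = 33232930569601. Using exponentiation by squaring, this requires 4 multiplications. The key idea: if the exponent is even, square the half-power; if odd, multiply by the base once.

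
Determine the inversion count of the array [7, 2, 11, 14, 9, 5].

Finding inversions in [7, 2, 11, 14, 9, 5]:

(0, 1): arr[0]=7 > arr[1]=2
(0, 5): arr[0]=7 > arr[5]=5
(2, 4): arr[2]=11 > arr[4]=9
(2, 5): arr[2]=11 > arr[5]=5
(3, 4): arr[3]=14 > arr[4]=9
(3, 5): arr[3]=14 > arr[5]=5
(4, 5): arr[4]=9 > arr[5]=5

Total inversions: 7

The array has 7 inversion(s): (0,1), (0,5), (2,4), (2,5), (3,4), (3,5), (4,5). Each pair (i,j) satisfies i < j and arr[i] > arr[j].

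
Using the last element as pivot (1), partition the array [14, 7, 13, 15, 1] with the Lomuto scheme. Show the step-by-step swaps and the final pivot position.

Lomuto partition with pivot = 1:

Initial array: [14, 7, 13, 15, 1]

arr[0]=14 > 1: no swap
arr[1]=7 > 1: no swap
arr[2]=13 > 1: no swap
arr[3]=15 > 1: no swap

Place pivot at position 0: [1, 7, 13, 15, 14]
Pivot position: 0

After partitioning with pivot 1, the array becomes [1, 7, 13, 15, 14]. The pivot is placed at index 0. All elements to the left of the pivot are <= 1, and all elements to the right are > 1.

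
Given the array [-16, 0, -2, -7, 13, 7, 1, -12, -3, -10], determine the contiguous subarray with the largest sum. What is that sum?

Using Kadane's algorithm on [-16, 0, -2, -7, 13, 7, 1, -12, -3, -10]:

Scanning through the array:
Position 1 (value 0): max_ending_here = 0, max_so_far = 0
Position 2 (value -2): max_ending_here = -2, max_so_far = 0
Position 3 (value -7): max_ending_here = -7, max_so_far = 0
Position 4 (value 13): max_ending_here = 13, max_so_far = 13
Position 5 (value 7): max_ending_here = 20, max_so_far = 20
Position 6 (value 1): max_ending_here = 21, max_so_far = 21
Position 7 (value -12): max_ending_here = 9, max_so_far = 21
Position 8 (value -3): max_ending_here = 6, max_so_far = 21
Position 9 (value -10): max_ending_here = -4, max_so_far = 21

Maximum subarray: [13, 7, 1]
Maximum sum: 21

The maximum subarray is [13, 7, 1] with sum 21. This subarray runs from index 4 to index 6.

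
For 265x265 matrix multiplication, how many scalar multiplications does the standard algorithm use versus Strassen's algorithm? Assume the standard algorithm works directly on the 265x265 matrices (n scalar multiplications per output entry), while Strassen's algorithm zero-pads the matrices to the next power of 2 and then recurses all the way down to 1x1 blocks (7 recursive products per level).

Matrix multiplication for 265x265 matrices:

Strassen's algorithm requires power-of-2 dimensions. Pad 265x265 to 512x512 (next power of 2).

Standard algorithm: 265^3 = 18609625 multiplications
Strassen's algorithm: 7^(log2(512)) = 7^9 = 40353607 multiplications
Difference: 18609625 - 40353607 = -21743982 (Strassen uses MORE here due to padding overhead — for small or just-over-power-of-2 n, padding can outweigh the per-level savings)

Standard: 18609625 multiplications (265^3). Strassen: 40353607 multiplications (7^9, after padding to 512x512). Strassen reduces 8 recursive multiplications to 7 at each level.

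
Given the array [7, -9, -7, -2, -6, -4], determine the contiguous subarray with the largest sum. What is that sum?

Using Kadane's algorithm on [7, -9, -7, -2, -6, -4]:

Scanning through the array:
Position 1 (value -9): max_ending_here = -2, max_so_far = 7
Position 2 (value -7): max_ending_here = -7, max_so_far = 7
Position 3 (value -2): max_ending_here = -2, max_so_far = 7
Position 4 (value -6): max_ending_here = -6, max_so_far = 7
Position 5 (value -4): max_ending_here = -4, max_so_far = 7

Maximum subarray: [7]
Maximum sum: 7

The maximum subarray is [7] with sum 7. This subarray runs from index 0 to index 0.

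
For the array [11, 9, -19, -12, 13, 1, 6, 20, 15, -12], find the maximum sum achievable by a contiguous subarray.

Using Kadane's algorithm on [11, 9, -19, -12, 13, 1, 6, 20, 15, -12]:

Scanning through the array:
Position 1 (value 9): max_ending_here = 20, max_so_far = 20
Position 2 (value -19): max_ending_here = 1, max_so_far = 20
Position 3 (value -12): max_ending_here = -11, max_so_far = 20
Position 4 (value 13): max_ending_here = 13, max_so_far = 20
Position 5 (value 1): max_ending_here = 14, max_so_far = 20
Position 6 (value 6): max_ending_here = 20, max_so_far = 20
Position 7 (value 20): max_ending_here = 40, max_so_far = 40
Position 8 (value 15): max_ending_here = 55, max_so_far = 55
Position 9 (value -12): max_ending_here = 43, max_so_far = 55

Maximum subarray: [13, 1, 6, 20, 15]
Maximum sum: 55

The maximum subarray is [13, 1, 6, 20, 15] with sum 55. This subarray runs from index 4 to index 8.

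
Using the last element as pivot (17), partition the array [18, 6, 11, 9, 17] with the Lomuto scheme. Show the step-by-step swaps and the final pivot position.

Lomuto partition with pivot = 17:

Initial array: [18, 6, 11, 9, 17]

arr[0]=18 > 17: no swap
arr[1]=6 <= 17: swap with position 0, array becomes [6, 18, 11, 9, 17]
arr[2]=11 <= 17: swap with position 1, array becomes [6, 11, 18, 9, 17]
arr[3]=9 <= 17: swap with position 2, array becomes [6, 11, 9, 18, 17]

Place pivot at position 3: [6, 11, 9, 17, 18]
Pivot position: 3

After partitioning with pivot 17, the array becomes [6, 11, 9, 17, 18]. The pivot is placed at index 3. All elements to the left of the pivot are <= 17, and all elements to the right are > 17.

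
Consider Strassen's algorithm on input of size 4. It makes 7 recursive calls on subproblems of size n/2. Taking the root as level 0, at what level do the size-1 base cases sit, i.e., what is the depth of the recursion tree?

For divide and conquer with division factor 2:

Problem sizes at each level:
Level 0: 4
Level 1: 2
Level 2: 1

The root is level 0 and the size-1 base case is level 2 (the tree spans levels 0 through 2, i.e. 3 levels counting the root), so the depth is the number of divisions: log_2(4) = 2

The recursion tree depth is log_2(4) = 2. At each level, the problem size is divided by 2, so it takes 2 divisions to reduce to a base case of size 1. The algorithm makes 7 recursive calls at each level.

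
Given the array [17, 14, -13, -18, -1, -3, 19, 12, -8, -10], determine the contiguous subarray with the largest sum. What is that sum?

Using Kadane's algorithm on [17, 14, -13, -18, -1, -3, 19, 12, -8, -10]:

Scanning through the array:
Position 1 (value 14): max_ending_here = 31, max_so_far = 31
Position 2 (value -13): max_ending_here = 18, max_so_far = 31
Position 3 (value -18): max_ending_here = 0, max_so_far = 31
Position 4 (value -1): max_ending_here = -1, max_so_far = 31
Position 5 (value -3): max_ending_here = -3, max_so_far = 31
Position 6 (value 19): max_ending_here = 19, max_so_far = 31
Position 7 (value 12): max_ending_here = 31, max_so_far = 31
Position 8 (value -8): max_ending_here = 23, max_so_far = 31
Position 9 (value -10): max_ending_here = 13, max_so_far = 31

Maximum subarray: [17, 14]
Maximum sum: 31

The maximum subarray is [17, 14] with sum 31. This subarray runs from index 0 to index 1.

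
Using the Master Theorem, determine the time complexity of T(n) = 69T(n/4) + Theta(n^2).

Master Theorem for T(n) = 69T(n/4) + O(n^2):

a = 69, b = 4, c = 2
log_b(a) = log_4(69) = 3.0543

Case 1: c = 2 < log_4(69) = 3.0543
T(n) = O(n^(log_4 69))

For T(n) = 69T(n/4) + O(n^2): log_4(69) = 3.0543. This is Case 1 of the Master Theorem (c < log_b(a), work dominated by leaves), giving O(n^(log_4 69)).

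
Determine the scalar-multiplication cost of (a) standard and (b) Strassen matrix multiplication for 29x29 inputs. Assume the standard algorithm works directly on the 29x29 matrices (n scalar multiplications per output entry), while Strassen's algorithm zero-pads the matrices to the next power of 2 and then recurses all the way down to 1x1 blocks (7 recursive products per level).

Matrix multiplication for 29x29 matrices:

Strassen's algorithm requires power-of-2 dimensions. Pad 29x29 to 32x32 (next power of 2).

Standard algorithm: 29^3 = 24389 multiplications
Strassen's algorithm: 7^(log2(32)) = 7^5 = 16807 multiplications
Savings: 24389 - 16807 = 7582 multiplications

Standard: 24389 multiplications (29^3). Strassen: 16807 multiplications (7^5, after padding to 32x32). Strassen reduces 8 recursive multiplications to 7 at each level.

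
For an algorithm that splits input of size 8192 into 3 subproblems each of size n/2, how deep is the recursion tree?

For divide and conquer with division factor 2:

Problem sizes at each level:
Level 0: 8192
Level 1: 4096
Level 2: 2048
Level 3: 1024
Level 4: 512
Level 5: 256
Level 6: 128
Level 7: 64
Level 8: 32
Level 9: 16
Level 10: 8
Level 11: 4
Level 12: 2
Level 13: 1

The root is level 0 and the size-1 base case is level 13 (the tree spans levels 0 through 13, i.e. 14 levels counting the root), so the depth is the number of divisions: log_2(8192) = 13

The recursion tree depth is log_2(8192) = 13. At each level, the problem size is divided by 2, so it takes 13 divisions to reduce to a base case of size 1. The algorithm makes 3 recursive calls at each level.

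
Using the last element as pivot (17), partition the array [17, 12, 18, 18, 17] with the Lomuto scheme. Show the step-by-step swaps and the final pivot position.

Lomuto partition with pivot = 17:

Initial array: [17, 12, 18, 18, 17]

arr[0]=17 <= 17: swap with position 0, array becomes [17, 12, 18, 18, 17]
arr[1]=12 <= 17: swap with position 1, array becomes [17, 12, 18, 18, 17]
arr[2]=18 > 17: no swap
arr[3]=18 > 17: no swap

Place pivot at position 2: [17, 12, 17, 18, 18]
Pivot position: 2

After partitioning with pivot 17, the array becomes [17, 12, 17, 18, 18]. The pivot is placed at index 2. All elements to the left of the pivot are <= 17, and all elements to the right are > 17.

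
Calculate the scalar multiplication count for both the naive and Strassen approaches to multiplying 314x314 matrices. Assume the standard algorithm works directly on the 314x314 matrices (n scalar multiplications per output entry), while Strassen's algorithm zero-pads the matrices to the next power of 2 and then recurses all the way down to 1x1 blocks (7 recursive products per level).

Matrix multiplication for 314x314 matrices:

Strassen's algorithm requires power-of-2 dimensions. Pad 314x314 to 512x512 (next power of 2).

Standard algorithm: 314^3 = 30959144 multiplications
Strassen's algorithm: 7^(log2(512)) = 7^9 = 40353607 multiplications
Difference: 30959144 - 40353607 = -9394463 (Strassen uses MORE here due to padding overhead — for small or just-over-power-of-2 n, padding can outweigh the per-level savings)

Standard: 30959144 multiplications (314^3). Strassen: 40353607 multiplications (7^9, after padding to 512x512). Strassen reduces 8 recursive multiplications to 7 at each level.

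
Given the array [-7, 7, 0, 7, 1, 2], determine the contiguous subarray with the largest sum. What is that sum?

Using Kadane's algorithm on [-7, 7, 0, 7, 1, 2]:

Scanning through the array:
Position 1 (value 7): max_ending_here = 7, max_so_far = 7
Position 2 (value 0): max_ending_here = 7, max_so_far = 7
Position 3 (value 7): max_ending_here = 14, max_so_far = 14
Position 4 (value 1): max_ending_here = 15, max_so_far = 15
Position 5 (value 2): max_ending_here = 17, max_so_far = 17

Maximum subarray: [7, 0, 7, 1, 2]
Maximum sum: 17

The maximum subarray is [7, 0, 7, 1, 2] with sum 17. This subarray runs from index 1 to index 5.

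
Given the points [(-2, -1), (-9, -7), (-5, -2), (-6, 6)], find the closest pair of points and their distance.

Computing all pairwise distances among 4 points:

d((-2, -1), (-9, -7)) = 9.2195
d((-2, -1), (-5, -2)) = 3.1623 <-- minimum
d((-2, -1), (-6, 6)) = 8.0623
d((-9, -7), (-5, -2)) = 6.4031
d((-9, -7), (-6, 6)) = 13.3417
d((-5, -2), (-6, 6)) = 8.0623

Closest pair: (-2, -1) and (-5, -2) with distance 3.1623

The closest pair is (-2, -1) and (-5, -2) with Euclidean distance 3.1623. For 4 points, brute-force pairwise comparison is shown above. For large n, the divide-and-conquer algorithm (sort by x, recurse on halves, check the dividing strip) achieves O(n log n).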